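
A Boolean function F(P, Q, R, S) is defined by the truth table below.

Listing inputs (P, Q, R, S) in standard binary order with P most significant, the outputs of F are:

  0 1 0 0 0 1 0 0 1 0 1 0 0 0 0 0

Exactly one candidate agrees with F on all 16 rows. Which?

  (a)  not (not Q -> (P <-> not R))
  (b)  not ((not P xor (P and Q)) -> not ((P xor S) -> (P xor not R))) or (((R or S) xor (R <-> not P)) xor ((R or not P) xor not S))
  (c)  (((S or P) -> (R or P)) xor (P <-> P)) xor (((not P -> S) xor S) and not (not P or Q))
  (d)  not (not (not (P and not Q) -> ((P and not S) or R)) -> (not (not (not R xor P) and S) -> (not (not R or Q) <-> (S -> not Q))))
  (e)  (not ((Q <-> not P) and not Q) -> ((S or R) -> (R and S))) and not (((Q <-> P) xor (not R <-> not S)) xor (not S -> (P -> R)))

c

(a) fails at (0,0,0,0): the formula yields 1, F is 0.
(b) fails at (0,0,0,0): the formula yields 1, F is 0.
(d) fails at (0,0,0,0): the formula yields 1, F is 0.
(e) fails at (0,0,0,1): the formula yields 0, F is 1.
(c) is the remaining candidate, and it agrees with F on all 16 inputs.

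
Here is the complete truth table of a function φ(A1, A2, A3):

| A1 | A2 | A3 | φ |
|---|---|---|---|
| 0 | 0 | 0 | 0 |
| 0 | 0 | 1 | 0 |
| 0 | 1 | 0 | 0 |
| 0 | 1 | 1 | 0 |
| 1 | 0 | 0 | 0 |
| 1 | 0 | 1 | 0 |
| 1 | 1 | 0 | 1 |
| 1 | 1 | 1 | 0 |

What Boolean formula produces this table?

Only row (1,1,0) gives 1. That row's minterm A1·A2·¬A3 is φ directly.

φ(A1, A2, A3) = (A1 and A2) and not A3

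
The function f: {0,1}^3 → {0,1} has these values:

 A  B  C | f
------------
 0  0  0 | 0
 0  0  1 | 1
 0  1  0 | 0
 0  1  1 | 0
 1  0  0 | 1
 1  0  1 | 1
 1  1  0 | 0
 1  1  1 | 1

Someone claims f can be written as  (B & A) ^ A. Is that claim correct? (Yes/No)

Test each input against both f and the formula:
  A=0, B=0, C=0: formula gives 0, f = 0 ✓
  A=0, B=0, C=1: formula gives 0, but f = 1 ✗
Row (0,0,1) is a counterexample, so the formula is not equivalent to f.

No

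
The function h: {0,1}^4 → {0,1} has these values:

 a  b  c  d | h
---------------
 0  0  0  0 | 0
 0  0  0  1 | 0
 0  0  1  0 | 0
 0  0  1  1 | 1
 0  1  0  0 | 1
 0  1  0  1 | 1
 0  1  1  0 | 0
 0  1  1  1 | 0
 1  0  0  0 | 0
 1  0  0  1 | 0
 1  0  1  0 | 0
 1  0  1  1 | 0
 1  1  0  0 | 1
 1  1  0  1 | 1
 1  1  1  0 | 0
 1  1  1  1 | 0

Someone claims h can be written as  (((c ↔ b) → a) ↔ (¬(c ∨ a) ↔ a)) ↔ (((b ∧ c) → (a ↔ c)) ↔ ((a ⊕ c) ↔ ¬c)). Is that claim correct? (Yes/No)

No

Check the formula against h row by row:
  a=0, b=0, c=0, d=0: formula gives 0, h = 0 ✓
  a=0, b=0, c=0, d=1: formula gives 0, h = 0 ✓
  a=0, b=0, c=1, d=0: formula gives 0, h = 0 ✓
  a=0, b=0, c=1, d=1: formula gives 0, but h = 1 ✗
A single disagreement suffices: at (0,0,1,1) they differ, so the formula does not compute h.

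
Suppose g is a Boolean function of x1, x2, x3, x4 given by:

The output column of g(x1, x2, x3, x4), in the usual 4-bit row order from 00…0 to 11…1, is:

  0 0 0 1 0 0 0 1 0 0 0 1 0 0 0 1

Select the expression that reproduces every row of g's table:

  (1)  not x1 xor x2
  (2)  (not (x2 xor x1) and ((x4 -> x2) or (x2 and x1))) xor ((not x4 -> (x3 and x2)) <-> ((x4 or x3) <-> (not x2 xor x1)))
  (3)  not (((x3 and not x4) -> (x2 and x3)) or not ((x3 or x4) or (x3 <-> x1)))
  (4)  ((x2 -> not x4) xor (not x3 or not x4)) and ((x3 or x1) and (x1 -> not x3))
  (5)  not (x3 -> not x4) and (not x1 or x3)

(1): at (0,0,0,0) it gives 1, but g = 0 — eliminated.
(2): at (0,0,0,1) it gives 1, but g = 0 — eliminated.
(3): at (0,0,1,0) it gives 1, but g = 0 — eliminated.
(4): at (0,1,1,1) it gives 0, but g = 1 — eliminated.
(5) is the remaining candidate, and it agrees with g on all 16 inputs.

5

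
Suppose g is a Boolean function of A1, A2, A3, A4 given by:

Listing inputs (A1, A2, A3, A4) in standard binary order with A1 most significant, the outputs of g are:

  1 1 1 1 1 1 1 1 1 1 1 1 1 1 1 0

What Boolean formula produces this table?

The output is 0 only when every input is 1 — NAND of all inputs.

g(A1, A2, A3, A4) = ~(((A1 & A2) & A3) & A4)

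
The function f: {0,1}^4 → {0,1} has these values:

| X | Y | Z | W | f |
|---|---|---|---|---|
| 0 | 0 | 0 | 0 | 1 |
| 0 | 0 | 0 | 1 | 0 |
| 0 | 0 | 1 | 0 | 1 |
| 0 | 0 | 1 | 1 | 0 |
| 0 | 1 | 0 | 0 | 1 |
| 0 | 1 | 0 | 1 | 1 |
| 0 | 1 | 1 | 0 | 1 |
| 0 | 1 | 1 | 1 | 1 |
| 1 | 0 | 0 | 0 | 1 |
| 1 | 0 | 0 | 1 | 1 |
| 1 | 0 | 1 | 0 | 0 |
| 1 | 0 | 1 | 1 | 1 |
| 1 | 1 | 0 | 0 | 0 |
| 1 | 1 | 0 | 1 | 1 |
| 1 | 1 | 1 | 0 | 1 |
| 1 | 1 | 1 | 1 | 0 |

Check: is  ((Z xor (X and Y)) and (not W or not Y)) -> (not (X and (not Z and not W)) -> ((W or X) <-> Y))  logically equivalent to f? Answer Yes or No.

No

Check the formula against f row by row:
  X=0, Y=0, Z=0, W=0: formula gives 1, f = 1 ✓
  X=0, Y=0, Z=0, W=1: formula gives 1, but f = 0 ✗
A single disagreement suffices: at (0,0,0,1) they differ, so the formula does not compute f.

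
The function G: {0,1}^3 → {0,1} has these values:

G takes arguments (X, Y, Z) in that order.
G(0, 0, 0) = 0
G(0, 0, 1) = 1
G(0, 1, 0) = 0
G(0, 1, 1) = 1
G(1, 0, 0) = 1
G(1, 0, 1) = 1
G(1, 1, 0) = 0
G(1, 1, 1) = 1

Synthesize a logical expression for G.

There are just 3 zero rows: (0,0,0), (0,1,0), (1,1,0). Their minterms are ¬X·¬Y·¬Z, ¬X·Y·¬Z, X·Y·¬Z; the OR of those covers precisely the 0-outputs, and negating it yields G.

G(X, Y, Z) = ¬((((¬X ∧ ¬Y) ∧ ¬Z) ∨ ((¬X ∧ Y) ∧ ¬Z)) ∨ ((X ∧ Y) ∧ ¬Z))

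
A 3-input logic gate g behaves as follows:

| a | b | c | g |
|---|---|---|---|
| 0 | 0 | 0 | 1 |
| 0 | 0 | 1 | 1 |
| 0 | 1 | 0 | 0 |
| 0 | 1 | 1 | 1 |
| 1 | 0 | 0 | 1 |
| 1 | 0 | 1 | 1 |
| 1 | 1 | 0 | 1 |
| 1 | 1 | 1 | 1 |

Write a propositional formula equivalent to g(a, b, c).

g is 0 on exactly one input, (0,1,0), whose minterm is ¬a·b·¬c. So g is the negation of that single conjunction.

g(a, b, c) = ((a' · b) · c')'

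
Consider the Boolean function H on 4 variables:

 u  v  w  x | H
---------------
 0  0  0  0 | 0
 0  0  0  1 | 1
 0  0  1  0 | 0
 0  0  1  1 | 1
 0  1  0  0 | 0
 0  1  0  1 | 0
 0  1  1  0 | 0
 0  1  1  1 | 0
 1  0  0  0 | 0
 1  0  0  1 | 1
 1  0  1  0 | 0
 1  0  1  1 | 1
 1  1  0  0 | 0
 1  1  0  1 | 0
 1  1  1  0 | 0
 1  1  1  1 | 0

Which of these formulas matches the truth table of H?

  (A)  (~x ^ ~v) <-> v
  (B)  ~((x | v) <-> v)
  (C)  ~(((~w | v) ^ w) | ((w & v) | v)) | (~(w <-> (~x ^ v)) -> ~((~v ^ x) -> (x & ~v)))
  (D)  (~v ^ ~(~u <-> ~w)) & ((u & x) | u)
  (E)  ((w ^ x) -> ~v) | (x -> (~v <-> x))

B

(A): at (0,0,0,0) it gives 1, but H = 0 — eliminated.
(C): at (0,0,0,0) it gives 1, but H = 0 — eliminated.
(D): at (0,0,0,1) it gives 0, but H = 1 — eliminated.
(E): at (0,0,0,0) it gives 1, but H = 0 — eliminated.
That leaves (B). Evaluating it on every row reproduces the table of H exactly.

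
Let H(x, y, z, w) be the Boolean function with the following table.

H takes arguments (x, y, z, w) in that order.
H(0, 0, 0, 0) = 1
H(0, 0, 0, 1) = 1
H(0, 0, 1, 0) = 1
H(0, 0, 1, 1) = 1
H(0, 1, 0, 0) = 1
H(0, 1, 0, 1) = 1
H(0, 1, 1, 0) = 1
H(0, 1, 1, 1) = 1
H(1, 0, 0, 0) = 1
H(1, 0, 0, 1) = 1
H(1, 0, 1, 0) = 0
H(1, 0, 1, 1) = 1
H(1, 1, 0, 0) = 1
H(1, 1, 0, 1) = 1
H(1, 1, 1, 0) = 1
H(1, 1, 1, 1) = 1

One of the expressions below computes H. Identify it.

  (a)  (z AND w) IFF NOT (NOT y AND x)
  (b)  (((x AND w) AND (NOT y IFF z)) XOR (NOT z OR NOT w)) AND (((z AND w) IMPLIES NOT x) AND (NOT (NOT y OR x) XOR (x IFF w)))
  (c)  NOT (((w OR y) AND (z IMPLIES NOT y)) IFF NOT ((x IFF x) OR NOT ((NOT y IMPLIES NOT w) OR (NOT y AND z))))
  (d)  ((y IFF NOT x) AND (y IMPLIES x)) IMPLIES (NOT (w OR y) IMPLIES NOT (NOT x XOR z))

(a) disagrees with H on (0,0,0,0) (formula → 0, table → 1); rule it out.
(b) disagrees with H on (0,0,0,1) (formula → 0, table → 1); rule it out.
(c) disagrees with H on (0,0,0,0) (formula → 0, table → 1); rule it out.
That leaves (d). Evaluating it on every row reproduces the table of H exactly.

d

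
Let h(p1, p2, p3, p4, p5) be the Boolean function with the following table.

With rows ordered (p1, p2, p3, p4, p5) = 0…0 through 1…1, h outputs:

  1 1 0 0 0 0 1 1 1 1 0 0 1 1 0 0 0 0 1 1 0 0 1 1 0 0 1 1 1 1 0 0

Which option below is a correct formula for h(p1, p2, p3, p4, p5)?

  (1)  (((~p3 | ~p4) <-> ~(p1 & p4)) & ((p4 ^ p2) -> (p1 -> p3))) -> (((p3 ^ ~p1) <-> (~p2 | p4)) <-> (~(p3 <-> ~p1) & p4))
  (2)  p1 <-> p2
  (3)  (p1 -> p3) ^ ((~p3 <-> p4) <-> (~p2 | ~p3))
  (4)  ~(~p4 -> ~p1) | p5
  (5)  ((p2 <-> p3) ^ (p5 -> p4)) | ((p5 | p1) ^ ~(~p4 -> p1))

(1): at (0,0,0,0,0) it gives 0, but h = 1 — eliminated.
(2): at (0,0,0,1,0) it gives 1, but h = 0 — eliminated.
(4): at (0,0,0,0,0) it gives 0, but h = 1 — eliminated.
(5): at (0,0,0,1,1) it gives 1, but h = 0 — eliminated.
Only (3) survives; checking it on all 32 rows confirms it matches h.

3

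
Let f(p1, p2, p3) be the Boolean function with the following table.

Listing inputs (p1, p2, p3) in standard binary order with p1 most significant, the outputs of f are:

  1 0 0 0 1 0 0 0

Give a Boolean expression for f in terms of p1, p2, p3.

f(p1, p2, p3) = ((not p1 and not p2) and not p3) or ((p1 and not p2) and not p3)

Collect the rows where f=1 — (0,0,0), (1,0,0) — and write one minterm per row: ¬p1·¬p2·¬p3, p1·¬p2·¬p3. Their union (logical OR) reproduces the table exactly.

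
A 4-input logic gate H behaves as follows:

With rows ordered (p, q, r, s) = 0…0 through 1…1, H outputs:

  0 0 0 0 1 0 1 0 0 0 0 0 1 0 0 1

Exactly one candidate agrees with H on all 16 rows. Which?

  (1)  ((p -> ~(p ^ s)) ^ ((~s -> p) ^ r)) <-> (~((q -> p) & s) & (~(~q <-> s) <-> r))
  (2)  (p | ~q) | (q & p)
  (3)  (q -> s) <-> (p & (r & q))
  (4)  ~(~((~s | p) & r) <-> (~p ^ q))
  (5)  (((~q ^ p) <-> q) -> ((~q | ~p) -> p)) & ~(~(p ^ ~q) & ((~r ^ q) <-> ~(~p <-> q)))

(1) fails at (0,0,0,1): the formula yields 1, H is 0.
(2) fails at (0,0,0,0): the formula yields 1, H is 0.
(4) fails at (0,0,1,0): the formula yields 1, H is 0.
(5) fails at (0,0,0,0): the formula yields 1, H is 0.
(3) is the remaining candidate, and it agrees with H on all 16 inputs.

3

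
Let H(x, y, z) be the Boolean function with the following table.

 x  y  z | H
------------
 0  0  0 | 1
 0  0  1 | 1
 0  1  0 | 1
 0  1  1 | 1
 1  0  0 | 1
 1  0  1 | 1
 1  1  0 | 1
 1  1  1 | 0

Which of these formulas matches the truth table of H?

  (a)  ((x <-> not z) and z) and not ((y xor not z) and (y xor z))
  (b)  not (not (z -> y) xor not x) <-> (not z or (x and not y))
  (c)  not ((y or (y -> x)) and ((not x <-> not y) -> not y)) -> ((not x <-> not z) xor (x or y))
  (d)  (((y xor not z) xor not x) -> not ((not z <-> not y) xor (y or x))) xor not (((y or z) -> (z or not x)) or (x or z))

(a): at (0,0,0) it gives 0, but H = 1 — eliminated.
(b): at (0,0,0) it gives 0, but H = 1 — eliminated.
(d): at (0,1,0) it gives 0, but H = 1 — eliminated.
(c) is the remaining candidate, and it agrees with H on all 8 inputs.

c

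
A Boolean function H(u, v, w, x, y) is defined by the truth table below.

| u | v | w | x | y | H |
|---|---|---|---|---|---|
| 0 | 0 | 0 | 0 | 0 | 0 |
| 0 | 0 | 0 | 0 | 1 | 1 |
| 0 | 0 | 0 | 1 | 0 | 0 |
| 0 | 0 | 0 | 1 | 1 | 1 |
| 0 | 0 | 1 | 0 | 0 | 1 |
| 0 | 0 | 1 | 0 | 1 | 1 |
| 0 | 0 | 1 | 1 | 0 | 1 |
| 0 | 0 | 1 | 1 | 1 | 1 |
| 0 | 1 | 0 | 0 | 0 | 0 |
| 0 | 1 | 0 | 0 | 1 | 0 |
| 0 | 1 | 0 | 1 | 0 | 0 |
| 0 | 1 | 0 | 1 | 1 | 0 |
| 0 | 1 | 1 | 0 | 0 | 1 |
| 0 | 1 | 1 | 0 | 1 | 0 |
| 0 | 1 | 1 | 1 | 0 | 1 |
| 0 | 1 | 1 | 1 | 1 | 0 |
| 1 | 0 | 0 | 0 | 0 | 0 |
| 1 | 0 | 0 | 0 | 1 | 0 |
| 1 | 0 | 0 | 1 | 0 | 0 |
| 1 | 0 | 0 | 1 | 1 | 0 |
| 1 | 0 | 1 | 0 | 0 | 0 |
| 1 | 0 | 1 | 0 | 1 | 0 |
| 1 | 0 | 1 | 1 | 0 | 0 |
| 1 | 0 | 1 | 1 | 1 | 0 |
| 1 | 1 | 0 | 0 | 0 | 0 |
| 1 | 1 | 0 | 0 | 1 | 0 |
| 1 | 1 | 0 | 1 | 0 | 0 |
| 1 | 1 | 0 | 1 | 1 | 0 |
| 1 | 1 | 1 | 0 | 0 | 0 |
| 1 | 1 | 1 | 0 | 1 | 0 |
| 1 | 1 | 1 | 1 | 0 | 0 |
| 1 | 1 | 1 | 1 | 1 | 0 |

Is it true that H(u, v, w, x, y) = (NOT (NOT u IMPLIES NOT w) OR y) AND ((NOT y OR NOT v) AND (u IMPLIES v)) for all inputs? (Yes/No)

Yes

Check the formula against H row by row:
  u=0, v=0, w=0, x=0, y=0: formula gives 0, H = 0 ✓
  u=0, v=0, w=0, x=0, y=1: formula gives 1, H = 1 ✓
  u=0, v=0, w=0, x=1, y=0: formula gives 0, H = 0 ✓
  u=0, v=0, w=0, x=1, y=1: formula gives 1, H = 1 ✓
  … (the remaining 28 rows also agree.)
Every row agrees, so the formula is equivalent.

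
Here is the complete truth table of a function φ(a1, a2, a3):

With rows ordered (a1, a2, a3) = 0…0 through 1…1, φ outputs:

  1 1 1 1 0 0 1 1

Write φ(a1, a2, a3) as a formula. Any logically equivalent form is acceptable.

φ(a1, a2, a3) = ~(((a1 & ~a2) & ~a3) | ((a1 & ~a2) & a3))

There are just 2 zero rows: (1,0,0), (1,0,1). Their minterms are a1·¬a2·¬a3, a1·¬a2·a3; the OR of those covers precisely the 0-outputs, and negating it yields φ.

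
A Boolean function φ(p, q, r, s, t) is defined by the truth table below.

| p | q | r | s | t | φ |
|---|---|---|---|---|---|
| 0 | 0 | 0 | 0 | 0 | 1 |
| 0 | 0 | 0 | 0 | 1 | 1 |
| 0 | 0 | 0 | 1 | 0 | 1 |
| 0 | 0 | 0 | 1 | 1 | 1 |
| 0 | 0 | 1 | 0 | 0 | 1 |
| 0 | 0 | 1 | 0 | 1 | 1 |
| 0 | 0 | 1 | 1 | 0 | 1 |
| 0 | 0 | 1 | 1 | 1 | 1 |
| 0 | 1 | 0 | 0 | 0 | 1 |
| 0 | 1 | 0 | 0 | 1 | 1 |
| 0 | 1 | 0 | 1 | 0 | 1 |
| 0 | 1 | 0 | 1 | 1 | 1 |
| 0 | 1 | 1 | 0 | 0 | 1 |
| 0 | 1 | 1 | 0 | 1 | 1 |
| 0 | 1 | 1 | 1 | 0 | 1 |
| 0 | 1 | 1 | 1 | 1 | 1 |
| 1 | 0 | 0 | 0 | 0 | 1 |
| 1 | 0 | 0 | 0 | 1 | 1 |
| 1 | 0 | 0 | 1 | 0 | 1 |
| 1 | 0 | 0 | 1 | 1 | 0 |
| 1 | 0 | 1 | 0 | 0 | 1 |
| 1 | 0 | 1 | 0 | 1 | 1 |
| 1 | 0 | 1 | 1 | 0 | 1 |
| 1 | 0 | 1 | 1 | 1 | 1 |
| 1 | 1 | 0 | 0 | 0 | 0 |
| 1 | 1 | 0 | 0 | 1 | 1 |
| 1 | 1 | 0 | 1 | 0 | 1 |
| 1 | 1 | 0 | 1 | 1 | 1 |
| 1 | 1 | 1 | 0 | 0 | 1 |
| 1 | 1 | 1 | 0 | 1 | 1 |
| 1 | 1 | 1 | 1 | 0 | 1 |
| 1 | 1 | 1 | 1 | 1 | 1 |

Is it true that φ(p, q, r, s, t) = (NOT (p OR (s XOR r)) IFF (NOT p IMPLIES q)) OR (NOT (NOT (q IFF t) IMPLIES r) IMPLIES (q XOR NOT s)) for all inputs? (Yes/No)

Yes

Evaluate (NOT (p OR (s XOR r)) IFF (NOT p IMPLIES q)) OR (NOT (NOT (q IFF t) IMPLIES r) IMPLIES (q XOR NOT s)) on each row and compare to φ:
  p=0, q=0, r=0, s=0, t=0: formula gives 1, φ = 1 ✓
  p=0, q=0, r=0, s=0, t=1: formula gives 1, φ = 1 ✓
  p=0, q=0, r=0, s=1, t=0: formula gives 1, φ = 1 ✓
  p=0, q=0, r=0, s=1, t=1: formula gives 1, φ = 1 ✓
  … (the remaining 28 rows also agree.)
No disagreement on any input; they are logically equivalent.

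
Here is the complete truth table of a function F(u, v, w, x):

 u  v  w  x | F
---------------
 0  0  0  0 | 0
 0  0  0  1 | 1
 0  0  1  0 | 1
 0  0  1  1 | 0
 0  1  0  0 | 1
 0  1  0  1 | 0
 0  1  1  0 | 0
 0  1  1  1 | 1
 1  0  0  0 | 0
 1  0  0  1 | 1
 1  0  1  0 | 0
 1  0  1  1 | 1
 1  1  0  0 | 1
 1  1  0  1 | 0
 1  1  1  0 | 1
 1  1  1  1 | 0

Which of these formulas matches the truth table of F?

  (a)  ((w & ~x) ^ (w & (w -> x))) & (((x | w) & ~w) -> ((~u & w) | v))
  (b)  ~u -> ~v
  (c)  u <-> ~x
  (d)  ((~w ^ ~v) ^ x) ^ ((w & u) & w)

(a) fails at (0,0,0,1): the formula yields 0, F is 1.
(b) fails at (0,0,0,0): the formula yields 1, F is 0.
(c) fails at (0,0,1,0): the formula yields 0, F is 1.
Only (d) survives; checking it on all 16 rows confirms it matches F.

d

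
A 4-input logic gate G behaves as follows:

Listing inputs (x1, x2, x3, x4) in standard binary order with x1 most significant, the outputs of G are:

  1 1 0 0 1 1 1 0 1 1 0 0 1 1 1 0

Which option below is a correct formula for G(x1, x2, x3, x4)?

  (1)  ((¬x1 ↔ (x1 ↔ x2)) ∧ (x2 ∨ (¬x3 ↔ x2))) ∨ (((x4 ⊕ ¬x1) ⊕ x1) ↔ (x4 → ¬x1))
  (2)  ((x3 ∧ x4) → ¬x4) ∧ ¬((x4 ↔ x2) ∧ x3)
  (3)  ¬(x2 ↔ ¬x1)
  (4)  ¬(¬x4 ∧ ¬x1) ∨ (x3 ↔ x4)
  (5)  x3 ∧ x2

2

(1): at (0,0,0,1) it gives 0, but G = 1 — eliminated.
(3): at (0,0,1,0) it gives 1, but G = 0 — eliminated.
(4): at (0,0,1,1) it gives 1, but G = 0 — eliminated.
(5): at (0,0,0,0) it gives 0, but G = 1 — eliminated.
(2) is the remaining candidate, and it agrees with G on all 16 inputs.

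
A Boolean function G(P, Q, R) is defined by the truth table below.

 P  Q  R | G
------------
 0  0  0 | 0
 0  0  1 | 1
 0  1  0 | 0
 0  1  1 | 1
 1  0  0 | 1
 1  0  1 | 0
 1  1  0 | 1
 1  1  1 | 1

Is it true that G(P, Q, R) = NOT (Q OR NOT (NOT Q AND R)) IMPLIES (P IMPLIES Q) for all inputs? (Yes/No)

No

Check the formula against G row by row:
  P=0, Q=0, R=0: formula gives 1, but G = 0 ✗
Since they disagree at (0,0,0), the expression is not a correct formula for G.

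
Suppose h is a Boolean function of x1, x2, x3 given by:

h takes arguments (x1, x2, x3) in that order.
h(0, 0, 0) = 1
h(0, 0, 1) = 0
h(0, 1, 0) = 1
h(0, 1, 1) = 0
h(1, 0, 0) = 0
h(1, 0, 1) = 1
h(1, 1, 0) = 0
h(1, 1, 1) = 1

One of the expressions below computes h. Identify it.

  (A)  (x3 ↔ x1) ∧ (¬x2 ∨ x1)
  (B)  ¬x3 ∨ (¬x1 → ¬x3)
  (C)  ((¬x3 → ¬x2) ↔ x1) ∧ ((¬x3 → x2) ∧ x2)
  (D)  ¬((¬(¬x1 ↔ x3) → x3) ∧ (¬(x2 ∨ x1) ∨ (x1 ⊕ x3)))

(A) disagrees with h on (0,1,0) (formula → 0, table → 1); rule it out.
(B) disagrees with h on (1,0,0) (formula → 1, table → 0); rule it out.
(C) disagrees with h on (0,0,0) (formula → 0, table → 1); rule it out.
That leaves (D). Evaluating it on every row reproduces the table of h exactly.

D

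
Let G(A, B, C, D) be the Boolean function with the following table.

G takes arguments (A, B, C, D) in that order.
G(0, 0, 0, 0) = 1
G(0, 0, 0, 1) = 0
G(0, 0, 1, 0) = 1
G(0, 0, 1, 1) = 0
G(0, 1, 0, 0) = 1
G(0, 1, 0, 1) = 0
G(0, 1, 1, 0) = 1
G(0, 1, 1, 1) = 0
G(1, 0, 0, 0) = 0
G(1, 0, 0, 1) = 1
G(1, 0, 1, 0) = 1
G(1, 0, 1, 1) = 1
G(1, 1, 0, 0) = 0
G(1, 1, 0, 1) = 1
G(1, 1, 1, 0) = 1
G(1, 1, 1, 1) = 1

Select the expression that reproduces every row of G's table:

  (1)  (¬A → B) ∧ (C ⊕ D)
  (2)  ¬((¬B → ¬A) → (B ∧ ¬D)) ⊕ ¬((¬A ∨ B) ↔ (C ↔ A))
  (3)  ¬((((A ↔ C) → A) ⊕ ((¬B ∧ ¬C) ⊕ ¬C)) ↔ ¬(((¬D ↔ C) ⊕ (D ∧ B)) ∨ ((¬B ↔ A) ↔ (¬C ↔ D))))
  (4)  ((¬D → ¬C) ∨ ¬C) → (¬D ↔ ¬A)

4

(1): at (0,0,0,0) it gives 0, but G = 1 — eliminated.
(2): at (0,0,0,1) it gives 1, but G = 0 — eliminated.
(3): at (0,0,0,0) it gives 0, but G = 1 — eliminated.
(4) is the remaining candidate, and it agrees with G on all 16 inputs.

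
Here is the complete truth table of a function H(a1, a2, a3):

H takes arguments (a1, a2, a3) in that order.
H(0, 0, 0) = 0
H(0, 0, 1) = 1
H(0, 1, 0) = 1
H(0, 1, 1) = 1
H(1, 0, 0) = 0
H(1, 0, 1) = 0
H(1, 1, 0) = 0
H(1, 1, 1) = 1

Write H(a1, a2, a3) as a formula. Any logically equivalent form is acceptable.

H(a1, a2, a3) = ((((¬a1 ∧ ¬a2) ∧ a3) ∨ ((¬a1 ∧ a2) ∧ ¬a3)) ∨ ((¬a1 ∧ a2) ∧ a3)) ∨ ((a1 ∧ a2) ∧ a3)

H=1 on 4 inputs: (0,0,1), (0,1,0), (0,1,1), (1,1,1). Reading each as a conjunction of literals (¬a1·¬a2·a3, ¬a1·a2·¬a3, ¬a1·a2·a3, a1·a2·a3) and taking the OR gives the canonical DNF.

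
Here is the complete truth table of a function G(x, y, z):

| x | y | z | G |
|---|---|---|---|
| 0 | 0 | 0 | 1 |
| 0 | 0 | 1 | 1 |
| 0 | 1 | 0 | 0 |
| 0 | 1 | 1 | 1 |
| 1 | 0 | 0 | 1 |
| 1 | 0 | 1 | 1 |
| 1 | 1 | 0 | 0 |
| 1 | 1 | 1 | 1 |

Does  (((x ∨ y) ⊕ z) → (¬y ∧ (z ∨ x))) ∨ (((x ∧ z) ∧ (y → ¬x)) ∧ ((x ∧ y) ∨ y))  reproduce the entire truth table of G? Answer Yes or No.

Yes

Test each input against both G and the formula:
  x=0, y=0, z=0: formula gives 1, G = 1 ✓
  x=0, y=0, z=1: formula gives 1, G = 1 ✓
  x=0, y=1, z=0: formula gives 0, G = 0 ✓
  x=0, y=1, z=1: formula gives 1, G = 1 ✓
  x=1, y=0, z=0: formula gives 1, G = 1 ✓
  … (the remaining 3 rows also agree.)
All 8 rows match — the expression computes G exactly.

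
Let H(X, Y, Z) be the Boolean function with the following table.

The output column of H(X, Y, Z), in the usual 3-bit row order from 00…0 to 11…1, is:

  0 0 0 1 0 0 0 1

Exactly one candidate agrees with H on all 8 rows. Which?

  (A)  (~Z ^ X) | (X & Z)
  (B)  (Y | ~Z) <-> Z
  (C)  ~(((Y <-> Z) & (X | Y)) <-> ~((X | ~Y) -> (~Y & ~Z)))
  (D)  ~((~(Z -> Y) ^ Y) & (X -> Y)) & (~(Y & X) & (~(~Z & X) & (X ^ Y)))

(A) disagrees with H on (0,0,0) (formula → 1, table → 0); rule it out.
(C) disagrees with H on (0,0,1) (formula → 1, table → 0); rule it out.
(D) disagrees with H on (0,1,1) (formula → 0, table → 1); rule it out.
(B) is the remaining candidate, and it agrees with H on all 8 inputs.

B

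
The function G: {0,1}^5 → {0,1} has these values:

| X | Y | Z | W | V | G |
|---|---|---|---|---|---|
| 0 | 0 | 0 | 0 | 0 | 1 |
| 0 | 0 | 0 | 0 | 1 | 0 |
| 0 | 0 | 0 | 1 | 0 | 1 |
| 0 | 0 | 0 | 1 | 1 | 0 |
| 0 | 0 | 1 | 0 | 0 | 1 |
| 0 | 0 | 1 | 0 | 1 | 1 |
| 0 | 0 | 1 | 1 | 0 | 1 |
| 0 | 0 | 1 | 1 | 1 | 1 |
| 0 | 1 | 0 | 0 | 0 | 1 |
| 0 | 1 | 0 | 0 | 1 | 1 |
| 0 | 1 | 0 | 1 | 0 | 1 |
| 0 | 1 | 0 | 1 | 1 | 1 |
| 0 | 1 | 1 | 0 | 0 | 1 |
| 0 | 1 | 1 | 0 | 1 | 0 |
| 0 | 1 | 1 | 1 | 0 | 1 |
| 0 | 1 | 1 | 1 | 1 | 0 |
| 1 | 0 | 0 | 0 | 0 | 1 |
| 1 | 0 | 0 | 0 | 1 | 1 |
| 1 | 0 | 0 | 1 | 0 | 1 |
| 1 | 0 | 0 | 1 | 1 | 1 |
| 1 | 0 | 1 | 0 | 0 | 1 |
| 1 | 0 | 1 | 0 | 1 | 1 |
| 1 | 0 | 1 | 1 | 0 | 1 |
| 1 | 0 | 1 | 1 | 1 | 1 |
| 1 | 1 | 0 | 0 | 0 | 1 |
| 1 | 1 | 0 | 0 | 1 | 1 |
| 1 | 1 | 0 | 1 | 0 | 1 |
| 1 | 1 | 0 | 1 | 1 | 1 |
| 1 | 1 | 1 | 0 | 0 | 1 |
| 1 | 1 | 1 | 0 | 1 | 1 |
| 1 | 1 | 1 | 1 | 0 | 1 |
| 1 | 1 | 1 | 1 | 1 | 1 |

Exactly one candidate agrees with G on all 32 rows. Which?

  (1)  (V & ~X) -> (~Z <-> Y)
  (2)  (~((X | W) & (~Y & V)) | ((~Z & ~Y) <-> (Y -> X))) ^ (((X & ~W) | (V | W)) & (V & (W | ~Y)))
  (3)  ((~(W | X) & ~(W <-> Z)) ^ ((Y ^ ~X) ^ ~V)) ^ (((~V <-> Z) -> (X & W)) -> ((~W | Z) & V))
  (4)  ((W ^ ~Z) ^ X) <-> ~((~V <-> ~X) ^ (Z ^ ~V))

1

(2): at (0,0,1,0,1) it gives 0, but G = 1 — eliminated.
(3): at (0,0,0,0,0) it gives 0, but G = 1 — eliminated.
(4): at (0,0,0,0,1) it gives 1, but G = 0 — eliminated.
Only (1) survives; checking it on all 32 rows confirms it matches G.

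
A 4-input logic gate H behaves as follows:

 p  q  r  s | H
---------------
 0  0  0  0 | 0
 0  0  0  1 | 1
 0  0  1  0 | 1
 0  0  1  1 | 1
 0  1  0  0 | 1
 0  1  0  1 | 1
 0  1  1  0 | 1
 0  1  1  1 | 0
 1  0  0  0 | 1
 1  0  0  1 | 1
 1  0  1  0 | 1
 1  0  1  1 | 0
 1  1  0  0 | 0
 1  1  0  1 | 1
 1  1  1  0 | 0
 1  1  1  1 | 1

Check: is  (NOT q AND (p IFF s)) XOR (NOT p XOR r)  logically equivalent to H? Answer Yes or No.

No

Check the formula against H row by row:
  p=0, q=0, r=0, s=0: formula gives 0, H = 0 ✓
  p=0, q=0, r=0, s=1: formula gives 1, H = 1 ✓
  p=0, q=0, r=1, s=0: formula gives 1, H = 1 ✓
  p=0, q=0, r=1, s=1: formula gives 0, but H = 1 ✗
A single disagreement suffices: at (0,0,1,1) they differ, so the formula does not compute H.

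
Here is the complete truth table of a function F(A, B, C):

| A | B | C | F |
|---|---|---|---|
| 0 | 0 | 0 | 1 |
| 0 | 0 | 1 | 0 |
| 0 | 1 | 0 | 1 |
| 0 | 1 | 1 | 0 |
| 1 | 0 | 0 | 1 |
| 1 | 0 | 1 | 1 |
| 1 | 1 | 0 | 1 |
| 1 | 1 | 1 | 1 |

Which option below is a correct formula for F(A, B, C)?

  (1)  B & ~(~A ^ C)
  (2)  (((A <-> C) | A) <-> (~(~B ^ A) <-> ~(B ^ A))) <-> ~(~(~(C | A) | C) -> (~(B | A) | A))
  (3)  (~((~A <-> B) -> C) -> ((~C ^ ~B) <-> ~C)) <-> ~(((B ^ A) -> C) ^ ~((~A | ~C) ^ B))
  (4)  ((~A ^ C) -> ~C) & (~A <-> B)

2

(1): at (0,0,0) it gives 0, but F = 1 — eliminated.
(3): at (0,0,0) it gives 0, but F = 1 — eliminated.
(4): at (0,0,0) it gives 0, but F = 1 — eliminated.
(2) is the remaining candidate, and it agrees with F on all 8 inputs.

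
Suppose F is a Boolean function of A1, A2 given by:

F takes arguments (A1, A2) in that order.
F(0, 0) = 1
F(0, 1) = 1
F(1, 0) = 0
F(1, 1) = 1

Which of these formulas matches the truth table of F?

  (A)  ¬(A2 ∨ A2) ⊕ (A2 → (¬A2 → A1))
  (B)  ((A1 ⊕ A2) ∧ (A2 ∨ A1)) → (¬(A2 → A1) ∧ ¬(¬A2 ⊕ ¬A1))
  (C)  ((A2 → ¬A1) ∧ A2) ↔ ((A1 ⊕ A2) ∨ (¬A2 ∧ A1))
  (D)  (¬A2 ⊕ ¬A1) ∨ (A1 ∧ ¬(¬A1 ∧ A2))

C

(A) disagrees with F on (0,0) (formula → 0, table → 1); rule it out.
(B) disagrees with F on (0,1) (formula → 0, table → 1); rule it out.
(D) disagrees with F on (0,0) (formula → 0, table → 1); rule it out.
(C) is the remaining candidate, and it agrees with F on all 4 inputs.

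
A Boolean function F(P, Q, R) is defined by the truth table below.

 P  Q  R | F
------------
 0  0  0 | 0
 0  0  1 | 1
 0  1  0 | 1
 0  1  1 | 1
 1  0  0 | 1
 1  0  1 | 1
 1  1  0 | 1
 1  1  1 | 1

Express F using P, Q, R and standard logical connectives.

The output is 1 whenever at least one input is 1 — the OR of all inputs.

F(P, Q, R) = (P | Q) | R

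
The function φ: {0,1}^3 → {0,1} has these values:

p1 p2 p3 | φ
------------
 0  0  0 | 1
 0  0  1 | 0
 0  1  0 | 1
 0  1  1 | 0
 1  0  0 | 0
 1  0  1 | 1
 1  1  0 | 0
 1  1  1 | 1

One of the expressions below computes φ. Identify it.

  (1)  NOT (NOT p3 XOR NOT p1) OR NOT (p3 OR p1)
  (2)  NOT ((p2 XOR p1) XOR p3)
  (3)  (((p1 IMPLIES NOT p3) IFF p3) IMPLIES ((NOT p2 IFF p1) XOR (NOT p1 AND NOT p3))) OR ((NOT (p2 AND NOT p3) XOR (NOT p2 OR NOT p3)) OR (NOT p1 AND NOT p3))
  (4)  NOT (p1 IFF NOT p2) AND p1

(2) disagrees with φ on (0,1,0) (formula → 0, table → 1); rule it out.
(3) disagrees with φ on (0,1,1) (formula → 1, table → 0); rule it out.
(4) disagrees with φ on (0,0,0) (formula → 0, table → 1); rule it out.
Only (1) survives; checking it on all 8 rows confirms it matches φ.

1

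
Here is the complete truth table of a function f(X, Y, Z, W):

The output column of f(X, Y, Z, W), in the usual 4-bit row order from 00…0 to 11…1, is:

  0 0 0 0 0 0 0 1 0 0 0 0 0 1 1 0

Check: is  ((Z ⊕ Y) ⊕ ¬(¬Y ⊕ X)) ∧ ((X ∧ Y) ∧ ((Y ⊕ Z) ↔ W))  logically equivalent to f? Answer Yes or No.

No

Check the formula against f row by row:
  X=0, Y=0, Z=0, W=0: formula gives 0, f = 0 ✓
  X=0, Y=0, Z=0, W=1: formula gives 0, f = 0 ✓
  X=0, Y=0, Z=1, W=0: formula gives 0, f = 0 ✓
  X=0, Y=0, Z=1, W=1: formula gives 0, f = 0 ✓
  …
  X=0, Y=1, Z=1, W=1: formula gives 0, but f = 1 ✗
A single disagreement suffices: at (0,1,1,1) they differ, so the formula does not compute f.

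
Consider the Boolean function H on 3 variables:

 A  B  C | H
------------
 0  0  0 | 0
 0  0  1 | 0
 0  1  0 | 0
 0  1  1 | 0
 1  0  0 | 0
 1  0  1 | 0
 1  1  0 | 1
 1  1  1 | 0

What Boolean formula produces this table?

Only row (1,1,0) gives 1. That row's minterm A·B·¬C is H directly.

H(A, B, C) = (A ∧ B) ∧ ¬C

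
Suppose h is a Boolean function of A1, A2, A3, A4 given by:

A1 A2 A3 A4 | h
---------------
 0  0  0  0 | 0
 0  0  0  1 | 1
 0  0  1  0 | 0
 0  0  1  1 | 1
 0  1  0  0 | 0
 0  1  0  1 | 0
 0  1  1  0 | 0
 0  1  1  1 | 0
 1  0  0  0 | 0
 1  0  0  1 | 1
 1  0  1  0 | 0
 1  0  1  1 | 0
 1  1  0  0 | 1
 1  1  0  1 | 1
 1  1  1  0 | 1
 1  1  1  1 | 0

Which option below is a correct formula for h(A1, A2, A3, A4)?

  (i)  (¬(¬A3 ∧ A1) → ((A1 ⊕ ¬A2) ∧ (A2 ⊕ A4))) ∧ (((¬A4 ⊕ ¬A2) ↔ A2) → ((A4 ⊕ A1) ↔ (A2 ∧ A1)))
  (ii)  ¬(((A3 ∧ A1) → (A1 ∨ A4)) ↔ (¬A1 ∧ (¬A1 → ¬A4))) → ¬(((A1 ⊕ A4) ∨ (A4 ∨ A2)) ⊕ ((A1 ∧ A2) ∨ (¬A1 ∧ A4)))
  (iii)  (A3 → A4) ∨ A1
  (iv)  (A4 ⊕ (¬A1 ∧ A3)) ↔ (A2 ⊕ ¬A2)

(ii) disagrees with h on (0,0,0,0) (formula → 1, table → 0); rule it out.
(iii) disagrees with h on (0,0,0,0) (formula → 1, table → 0); rule it out.
(iv) disagrees with h on (0,0,1,0) (formula → 1, table → 0); rule it out.
That leaves (i). Evaluating it on every row reproduces the table of h exactly.

i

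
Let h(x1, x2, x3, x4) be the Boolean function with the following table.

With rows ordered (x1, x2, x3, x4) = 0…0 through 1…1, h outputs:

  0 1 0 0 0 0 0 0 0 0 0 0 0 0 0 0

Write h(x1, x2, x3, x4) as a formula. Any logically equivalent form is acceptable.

h(x1, x2, x3, x4) = ((not x1 and not x2) and not x3) and x4

Only row (0,0,0,1) gives 1. That row's minterm ¬x1·¬x2·¬x3·x4 is h directly.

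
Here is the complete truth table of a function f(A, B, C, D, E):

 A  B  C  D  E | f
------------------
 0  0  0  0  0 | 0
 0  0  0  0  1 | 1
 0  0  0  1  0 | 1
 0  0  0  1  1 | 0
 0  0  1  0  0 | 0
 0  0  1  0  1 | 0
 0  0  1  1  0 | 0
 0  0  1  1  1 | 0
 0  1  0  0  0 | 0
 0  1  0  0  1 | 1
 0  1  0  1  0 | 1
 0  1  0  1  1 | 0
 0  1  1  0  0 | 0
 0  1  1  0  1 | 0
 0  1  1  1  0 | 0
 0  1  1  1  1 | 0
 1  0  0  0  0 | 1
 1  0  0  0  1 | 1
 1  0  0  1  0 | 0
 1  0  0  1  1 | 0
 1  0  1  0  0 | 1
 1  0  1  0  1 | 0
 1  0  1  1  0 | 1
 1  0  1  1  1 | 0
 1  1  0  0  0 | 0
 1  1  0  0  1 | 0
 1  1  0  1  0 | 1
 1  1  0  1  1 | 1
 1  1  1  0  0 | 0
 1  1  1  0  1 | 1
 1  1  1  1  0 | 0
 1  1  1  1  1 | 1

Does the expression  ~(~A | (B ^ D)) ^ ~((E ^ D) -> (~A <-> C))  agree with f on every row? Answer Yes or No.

Check the formula against f row by row:
  A=0, B=0, C=0, D=0, E=0: formula gives 0, f = 0 ✓
  A=0, B=0, C=0, D=0, E=1: formula gives 1, f = 1 ✓
  A=0, B=0, C=0, D=1, E=0: formula gives 1, f = 1 ✓
  A=0, B=0, C=0, D=1, E=1: formula gives 0, f = 0 ✓
  … (the remaining 28 rows also agree.)
No disagreement on any input; they are logically equivalent.

Yes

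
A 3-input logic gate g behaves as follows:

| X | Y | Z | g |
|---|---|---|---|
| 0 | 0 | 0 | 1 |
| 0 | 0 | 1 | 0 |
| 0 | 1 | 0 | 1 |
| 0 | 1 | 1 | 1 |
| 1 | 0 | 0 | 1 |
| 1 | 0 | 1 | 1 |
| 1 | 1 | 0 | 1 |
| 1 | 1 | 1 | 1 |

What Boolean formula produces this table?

g is 0 on exactly one input, (0,0,1), whose minterm is ¬X·¬Y·Z. So g is the negation of that single conjunction.

g(X, Y, Z) = NOT ((NOT X AND NOT Y) AND Z)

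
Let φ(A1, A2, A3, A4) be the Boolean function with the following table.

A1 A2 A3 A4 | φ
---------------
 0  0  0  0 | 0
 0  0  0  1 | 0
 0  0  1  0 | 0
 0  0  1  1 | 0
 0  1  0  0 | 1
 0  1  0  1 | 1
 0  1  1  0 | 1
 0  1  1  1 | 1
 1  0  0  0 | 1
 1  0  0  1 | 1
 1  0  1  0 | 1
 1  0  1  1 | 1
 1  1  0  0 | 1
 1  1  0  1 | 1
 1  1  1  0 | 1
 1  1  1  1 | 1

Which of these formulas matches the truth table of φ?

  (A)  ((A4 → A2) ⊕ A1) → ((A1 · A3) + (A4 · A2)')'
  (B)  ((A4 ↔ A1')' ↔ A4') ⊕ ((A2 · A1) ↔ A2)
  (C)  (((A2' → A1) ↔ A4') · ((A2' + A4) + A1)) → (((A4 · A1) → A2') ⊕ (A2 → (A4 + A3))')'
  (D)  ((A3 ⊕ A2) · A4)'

B

(A): at (0,0,0,1) it gives 1, but φ = 0 — eliminated.
(C): at (0,0,0,0) it gives 1, but φ = 0 — eliminated.
(D): at (0,0,0,0) it gives 1, but φ = 0 — eliminated.
Only (B) survives; checking it on all 16 rows confirms it matches φ.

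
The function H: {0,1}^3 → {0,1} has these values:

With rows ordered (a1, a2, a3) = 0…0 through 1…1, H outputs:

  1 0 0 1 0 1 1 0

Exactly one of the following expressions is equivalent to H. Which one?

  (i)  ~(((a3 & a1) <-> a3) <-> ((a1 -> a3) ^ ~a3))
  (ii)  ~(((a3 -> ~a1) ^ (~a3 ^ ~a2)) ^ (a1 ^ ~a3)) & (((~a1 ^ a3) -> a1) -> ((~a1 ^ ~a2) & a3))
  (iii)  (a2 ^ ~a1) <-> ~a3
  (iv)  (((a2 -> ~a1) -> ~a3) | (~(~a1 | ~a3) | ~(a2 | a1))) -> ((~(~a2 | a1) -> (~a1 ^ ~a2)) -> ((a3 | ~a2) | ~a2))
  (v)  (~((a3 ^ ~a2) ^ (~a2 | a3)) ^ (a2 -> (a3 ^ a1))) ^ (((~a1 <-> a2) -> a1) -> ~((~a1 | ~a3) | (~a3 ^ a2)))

iii

(i) fails at (0,0,1): the formula yields 1, H is 0.
(ii) fails at (0,1,1): the formula yields 0, H is 1.
(iv) fails at (0,0,1): the formula yields 1, H is 0.
(v) fails at (0,0,0): the formula yields 0, H is 1.
(iii) is the remaining candidate, and it agrees with H on all 8 inputs.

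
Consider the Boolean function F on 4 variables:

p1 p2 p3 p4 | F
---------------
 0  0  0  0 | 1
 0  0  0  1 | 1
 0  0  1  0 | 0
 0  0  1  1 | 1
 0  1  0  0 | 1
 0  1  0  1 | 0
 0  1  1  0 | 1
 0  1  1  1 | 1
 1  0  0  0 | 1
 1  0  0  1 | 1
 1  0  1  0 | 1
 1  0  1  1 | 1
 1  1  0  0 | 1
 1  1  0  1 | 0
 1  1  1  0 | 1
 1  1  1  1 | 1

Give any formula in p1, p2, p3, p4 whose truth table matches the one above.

F(p1, p2, p3, p4) = ¬(((((¬p1 ∧ ¬p2) ∧ p3) ∧ ¬p4) ∨ (((¬p1 ∧ p2) ∧ ¬p3) ∧ p4)) ∨ (((p1 ∧ p2) ∧ ¬p3) ∧ p4))

There are just 3 zero rows: (0,0,1,0), (0,1,0,1), (1,1,0,1). Their minterms are ¬p1·¬p2·p3·¬p4, ¬p1·p2·¬p3·p4, p1·p2·¬p3·p4; the OR of those covers precisely the 0-outputs, and negating it yields F.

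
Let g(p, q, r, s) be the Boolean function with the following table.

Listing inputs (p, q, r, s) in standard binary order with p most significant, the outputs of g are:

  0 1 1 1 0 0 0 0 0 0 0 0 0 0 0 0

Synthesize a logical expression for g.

Collect the rows where g=1 — (0,0,0,1), (0,0,1,0), (0,0,1,1) — and write one minterm per row: ¬p·¬q·¬r·s, ¬p·¬q·r·¬s, ¬p·¬q·r·s. Their union (logical OR) reproduces the table exactly.

g(p, q, r, s) = ((((¬p ∧ ¬q) ∧ ¬r) ∧ s) ∨ (((¬p ∧ ¬q) ∧ r) ∧ ¬s)) ∨ (((¬p ∧ ¬q) ∧ r) ∧ s)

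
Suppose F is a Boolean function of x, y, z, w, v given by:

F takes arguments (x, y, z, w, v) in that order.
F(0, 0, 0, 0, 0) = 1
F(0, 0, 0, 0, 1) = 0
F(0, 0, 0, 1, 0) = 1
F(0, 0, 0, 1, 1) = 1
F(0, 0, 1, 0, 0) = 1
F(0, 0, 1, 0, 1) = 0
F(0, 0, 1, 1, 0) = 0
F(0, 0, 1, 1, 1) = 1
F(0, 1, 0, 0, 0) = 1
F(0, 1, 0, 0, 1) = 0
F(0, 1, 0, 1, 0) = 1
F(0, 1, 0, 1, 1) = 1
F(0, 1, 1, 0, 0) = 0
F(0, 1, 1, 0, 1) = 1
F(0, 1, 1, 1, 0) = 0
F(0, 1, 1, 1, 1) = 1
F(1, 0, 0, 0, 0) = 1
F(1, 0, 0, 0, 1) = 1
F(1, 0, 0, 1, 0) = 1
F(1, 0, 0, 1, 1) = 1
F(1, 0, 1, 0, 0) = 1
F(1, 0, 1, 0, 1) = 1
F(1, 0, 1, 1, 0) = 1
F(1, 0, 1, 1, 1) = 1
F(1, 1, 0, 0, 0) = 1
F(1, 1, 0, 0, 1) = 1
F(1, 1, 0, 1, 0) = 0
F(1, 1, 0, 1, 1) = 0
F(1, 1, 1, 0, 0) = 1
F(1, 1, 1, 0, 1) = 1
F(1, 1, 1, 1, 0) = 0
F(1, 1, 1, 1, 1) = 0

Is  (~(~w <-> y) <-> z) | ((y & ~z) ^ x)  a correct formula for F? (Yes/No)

Test each input against both F and the formula:
  x=0, y=0, z=0, w=0, v=0: formula gives 0, but F = 1 ✗
Row (0,0,0,0,0) is a counterexample, so the formula is not equivalent to F.

No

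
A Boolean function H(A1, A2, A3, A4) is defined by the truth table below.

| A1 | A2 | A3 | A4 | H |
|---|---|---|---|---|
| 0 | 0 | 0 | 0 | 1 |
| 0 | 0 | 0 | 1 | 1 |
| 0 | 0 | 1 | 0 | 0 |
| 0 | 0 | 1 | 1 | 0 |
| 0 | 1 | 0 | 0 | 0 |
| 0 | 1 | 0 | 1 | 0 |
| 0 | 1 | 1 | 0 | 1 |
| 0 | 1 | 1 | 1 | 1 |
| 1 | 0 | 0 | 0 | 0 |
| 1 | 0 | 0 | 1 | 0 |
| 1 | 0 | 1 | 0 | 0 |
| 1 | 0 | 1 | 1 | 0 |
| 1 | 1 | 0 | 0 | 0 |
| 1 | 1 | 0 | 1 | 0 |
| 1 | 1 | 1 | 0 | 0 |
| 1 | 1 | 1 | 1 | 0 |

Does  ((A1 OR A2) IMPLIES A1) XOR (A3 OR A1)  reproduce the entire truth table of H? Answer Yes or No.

Yes

Test each input against both H and the formula:
  A1=0, A2=0, A3=0, A4=0: formula gives 1, H = 1 ✓
  A1=0, A2=0, A3=0, A4=1: formula gives 1, H = 1 ✓
  A1=0, A2=0, A3=1, A4=0: formula gives 0, H = 0 ✓
  A1=0, A2=0, A3=1, A4=1: formula gives 0, H = 0 ✓
  …and likewise for the remaining 12 rows.
Every row agrees, so the formula is equivalent.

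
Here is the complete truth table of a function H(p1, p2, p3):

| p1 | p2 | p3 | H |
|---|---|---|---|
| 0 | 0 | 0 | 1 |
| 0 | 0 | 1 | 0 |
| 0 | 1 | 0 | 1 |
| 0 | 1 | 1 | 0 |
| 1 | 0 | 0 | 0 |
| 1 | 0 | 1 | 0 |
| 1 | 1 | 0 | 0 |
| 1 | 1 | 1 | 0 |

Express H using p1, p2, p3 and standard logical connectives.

The 1-rows are (0,0,0), (0,1,0). Each contributes one minterm — ¬p1·¬p2·¬p3; ¬p1·p2·¬p3 — and their disjunction is a sum-of-products form of H.

H(p1, p2, p3) = ((NOT p1 AND NOT p2) AND NOT p3) OR ((NOT p1 AND p2) AND NOT p3)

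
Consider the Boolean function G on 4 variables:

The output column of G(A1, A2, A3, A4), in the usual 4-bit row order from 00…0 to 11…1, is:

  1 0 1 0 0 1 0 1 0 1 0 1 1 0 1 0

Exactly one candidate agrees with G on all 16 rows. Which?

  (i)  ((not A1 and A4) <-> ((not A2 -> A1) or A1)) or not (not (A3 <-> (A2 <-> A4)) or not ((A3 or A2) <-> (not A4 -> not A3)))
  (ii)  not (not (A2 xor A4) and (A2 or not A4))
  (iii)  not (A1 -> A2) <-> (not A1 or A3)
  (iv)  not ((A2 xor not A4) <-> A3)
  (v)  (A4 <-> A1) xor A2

(i): at (0,1,0,0) it gives 1, but G = 0 — eliminated.
(ii): at (0,0,0,0) it gives 0, but G = 1 — eliminated.
(iii): at (0,0,0,0) it gives 0, but G = 1 — eliminated.
(iv): at (0,0,1,0) it gives 0, but G = 1 — eliminated.
(v) is the remaining candidate, and it agrees with G on all 16 inputs.

v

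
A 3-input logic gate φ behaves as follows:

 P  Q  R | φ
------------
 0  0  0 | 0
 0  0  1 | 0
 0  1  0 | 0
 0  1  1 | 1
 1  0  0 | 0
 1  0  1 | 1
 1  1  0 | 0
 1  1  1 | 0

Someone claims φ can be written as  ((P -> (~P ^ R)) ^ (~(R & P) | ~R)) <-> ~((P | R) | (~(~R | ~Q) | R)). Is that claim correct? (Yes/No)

No

Test each input against both φ and the formula:
  P=0, Q=0, R=0: formula gives 0, φ = 0 ✓
  P=0, Q=0, R=1: formula gives 1, but φ = 0 ✗
Row (0,0,1) is a counterexample, so the formula is not equivalent to φ.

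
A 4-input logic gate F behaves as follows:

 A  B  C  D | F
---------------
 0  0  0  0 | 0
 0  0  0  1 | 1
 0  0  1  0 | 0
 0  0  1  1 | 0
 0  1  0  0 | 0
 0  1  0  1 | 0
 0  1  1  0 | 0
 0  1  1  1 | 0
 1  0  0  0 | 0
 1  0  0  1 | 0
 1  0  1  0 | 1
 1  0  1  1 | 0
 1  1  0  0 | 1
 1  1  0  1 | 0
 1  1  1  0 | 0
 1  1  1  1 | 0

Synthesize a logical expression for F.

F(A, B, C, D) = ((((¬A ∧ ¬B) ∧ ¬C) ∧ D) ∨ (((A ∧ ¬B) ∧ C) ∧ ¬D)) ∨ (((A ∧ B) ∧ ¬C) ∧ ¬D)

F=1 on 3 inputs: (0,0,0,1), (1,0,1,0), (1,1,0,0). Reading each as a conjunction of literals (¬A·¬B·¬C·D, A·¬B·C·¬D, A·B·¬C·¬D) and taking the OR gives the canonical DNF.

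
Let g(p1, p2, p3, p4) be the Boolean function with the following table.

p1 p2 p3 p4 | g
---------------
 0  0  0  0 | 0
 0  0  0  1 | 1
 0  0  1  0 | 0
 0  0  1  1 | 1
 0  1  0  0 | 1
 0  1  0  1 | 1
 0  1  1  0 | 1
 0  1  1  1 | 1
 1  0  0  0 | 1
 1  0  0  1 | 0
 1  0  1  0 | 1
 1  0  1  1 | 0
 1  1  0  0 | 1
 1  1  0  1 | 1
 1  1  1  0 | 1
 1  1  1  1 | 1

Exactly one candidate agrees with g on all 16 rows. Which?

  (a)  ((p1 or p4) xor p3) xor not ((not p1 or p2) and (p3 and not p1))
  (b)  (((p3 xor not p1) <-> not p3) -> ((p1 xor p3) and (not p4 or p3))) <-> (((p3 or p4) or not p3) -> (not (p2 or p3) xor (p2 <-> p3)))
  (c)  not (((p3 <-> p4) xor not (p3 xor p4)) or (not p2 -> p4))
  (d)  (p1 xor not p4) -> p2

(a) disagrees with g on (0,0,0,0) (formula → 1, table → 0); rule it out.
(b) disagrees with g on (0,0,0,0) (formula → 1, table → 0); rule it out.
(c) disagrees with g on (0,0,0,0) (formula → 1, table → 0); rule it out.
That leaves (d). Evaluating it on every row reproduces the table of g exactly.

d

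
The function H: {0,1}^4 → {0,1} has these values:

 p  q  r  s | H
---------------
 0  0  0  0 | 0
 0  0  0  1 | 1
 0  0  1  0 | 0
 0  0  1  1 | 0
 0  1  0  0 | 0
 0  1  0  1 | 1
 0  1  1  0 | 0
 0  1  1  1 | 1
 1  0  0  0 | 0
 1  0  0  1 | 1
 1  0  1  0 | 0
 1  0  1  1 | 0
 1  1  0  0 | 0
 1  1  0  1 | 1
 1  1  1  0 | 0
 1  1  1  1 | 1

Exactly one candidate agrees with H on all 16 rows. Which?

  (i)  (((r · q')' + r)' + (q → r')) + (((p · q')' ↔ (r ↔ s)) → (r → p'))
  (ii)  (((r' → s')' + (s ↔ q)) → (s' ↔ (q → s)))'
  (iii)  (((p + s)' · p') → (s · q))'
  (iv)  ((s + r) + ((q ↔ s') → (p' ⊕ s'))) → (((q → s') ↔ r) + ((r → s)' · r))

(i) fails at (0,0,0,0): the formula yields 1, H is 0.
(iii) fails at (0,0,0,0): the formula yields 1, H is 0.
(iv) fails at (0,0,0,1): the formula yields 0, H is 1.
(ii) is the remaining candidate, and it agrees with H on all 16 inputs.

ii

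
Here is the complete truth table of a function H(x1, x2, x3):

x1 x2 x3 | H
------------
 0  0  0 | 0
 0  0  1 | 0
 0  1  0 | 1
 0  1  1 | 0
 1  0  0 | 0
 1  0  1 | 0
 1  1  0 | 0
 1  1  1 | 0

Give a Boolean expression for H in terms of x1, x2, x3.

H(x1, x2, x3) = (NOT x1 AND x2) AND NOT x3

Only row (0,1,0) gives 1. That row's minterm ¬x1·x2·¬x3 is H directly.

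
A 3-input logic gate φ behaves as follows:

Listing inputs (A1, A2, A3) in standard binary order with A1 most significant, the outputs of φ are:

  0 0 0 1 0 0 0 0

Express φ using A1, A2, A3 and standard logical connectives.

φ is 1 on exactly one input, (0,1,1), whose minterm is ¬A1·A2·A3. So φ is just that conjunction.

φ(A1, A2, A3) = (~A1 & A2) & A3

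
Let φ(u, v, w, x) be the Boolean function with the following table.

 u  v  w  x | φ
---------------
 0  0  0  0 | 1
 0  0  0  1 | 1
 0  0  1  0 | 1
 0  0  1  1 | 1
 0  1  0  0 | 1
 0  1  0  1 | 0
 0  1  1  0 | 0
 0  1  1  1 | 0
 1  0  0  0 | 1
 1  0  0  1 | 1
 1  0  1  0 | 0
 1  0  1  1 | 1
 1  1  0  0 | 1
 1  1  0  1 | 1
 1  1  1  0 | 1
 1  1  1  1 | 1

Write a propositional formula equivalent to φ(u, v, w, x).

φ is 0 on only 4 rows — (0,1,0,1), (0,1,1,0), (0,1,1,1), (1,0,1,0). Writing each as a minterm (¬u·v·¬w·x, ¬u·v·w·¬x, ¬u·v·w·x, u·¬v·w·¬x) and OR-ing them characterizes exactly where φ=0, so φ is the negation of that disjunction.

φ(u, v, w, x) = ~((((((~u & v) & ~w) & x) | (((~u & v) & w) & ~x)) | (((~u & v) & w) & x)) | (((u & ~v) & w) & ~x))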